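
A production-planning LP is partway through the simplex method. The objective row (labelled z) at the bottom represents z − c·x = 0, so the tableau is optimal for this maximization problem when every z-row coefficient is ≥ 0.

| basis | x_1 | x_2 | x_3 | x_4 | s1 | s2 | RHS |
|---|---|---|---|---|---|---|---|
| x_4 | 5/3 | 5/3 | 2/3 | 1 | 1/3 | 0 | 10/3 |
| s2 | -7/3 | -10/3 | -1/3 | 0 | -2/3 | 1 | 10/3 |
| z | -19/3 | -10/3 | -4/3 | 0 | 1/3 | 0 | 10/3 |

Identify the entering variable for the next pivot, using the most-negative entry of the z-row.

Negative z-row entries: x_1: -19/3, x_2: -10/3, x_3: -4/3.
The most negative is -19/3 in column x_1, so x_1 enters.

x_1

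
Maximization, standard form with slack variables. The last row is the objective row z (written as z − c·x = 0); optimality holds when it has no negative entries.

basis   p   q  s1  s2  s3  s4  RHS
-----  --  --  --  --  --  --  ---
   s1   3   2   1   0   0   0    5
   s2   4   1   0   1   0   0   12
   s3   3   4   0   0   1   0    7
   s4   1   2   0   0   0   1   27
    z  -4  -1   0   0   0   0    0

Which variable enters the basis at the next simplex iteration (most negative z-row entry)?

Negative z-row entries: p: -4, q: -1.
The most negative is -4 in column p, so p enters.

p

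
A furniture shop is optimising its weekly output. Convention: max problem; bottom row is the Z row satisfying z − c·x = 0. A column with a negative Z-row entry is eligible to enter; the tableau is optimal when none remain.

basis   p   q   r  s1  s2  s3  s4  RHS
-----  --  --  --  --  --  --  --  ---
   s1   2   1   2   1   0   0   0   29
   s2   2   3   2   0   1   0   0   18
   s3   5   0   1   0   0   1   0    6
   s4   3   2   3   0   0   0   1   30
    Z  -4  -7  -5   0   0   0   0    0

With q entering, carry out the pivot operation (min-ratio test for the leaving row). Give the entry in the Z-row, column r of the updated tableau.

Ratio test on column q — row 1: 29/1 = 29; row 2: 18/3 = 6; row 3: entry 0 ≤ 0; row 4: 30/2 = 15. Minimum is 6 at row 2 (s2 leaves); pivot element 3.
Divide row 2 by 3; eliminate column q from the other rows.
Z-row update in column r: -5 − (-7)·(2/3) = -1/3.

-1/3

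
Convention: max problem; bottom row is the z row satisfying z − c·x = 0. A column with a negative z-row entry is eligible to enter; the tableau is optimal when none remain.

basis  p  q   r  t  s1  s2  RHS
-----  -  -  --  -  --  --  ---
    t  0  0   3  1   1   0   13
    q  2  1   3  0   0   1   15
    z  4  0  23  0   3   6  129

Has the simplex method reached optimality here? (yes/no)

Every z-row coefficient is ≥ 0, so the tableau is optimal.

yes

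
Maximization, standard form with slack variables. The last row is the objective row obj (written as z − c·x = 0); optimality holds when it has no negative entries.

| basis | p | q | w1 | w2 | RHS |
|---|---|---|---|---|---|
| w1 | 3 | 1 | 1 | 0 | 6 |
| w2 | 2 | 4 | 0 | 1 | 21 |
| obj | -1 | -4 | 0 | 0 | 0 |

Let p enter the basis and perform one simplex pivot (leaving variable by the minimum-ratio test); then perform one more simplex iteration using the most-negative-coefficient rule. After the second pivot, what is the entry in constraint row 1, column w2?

-1/10

Ratio test on column p — row 1: 6/3 = 2; row 2: 21/2 = 21/2. Minimum is 2 at row 1 (w1 leaves); pivot element 3.
Divide row 1 by 3; eliminate column p from the other rows.
Second iteration: most negative obj-row entry is -11/3 in column q, so q enters.
Ratio test on column q — row 1: 2/(1/3) = 6; row 2: 17/(10/3) = 51/10. Minimum is 51/10 at row 2 (w2 leaves); pivot element 10/3.
Divide row 2 by 10/3; eliminate column q from the other rows.
After both pivots, the entry at constraint row 1, column w2 is -1/10.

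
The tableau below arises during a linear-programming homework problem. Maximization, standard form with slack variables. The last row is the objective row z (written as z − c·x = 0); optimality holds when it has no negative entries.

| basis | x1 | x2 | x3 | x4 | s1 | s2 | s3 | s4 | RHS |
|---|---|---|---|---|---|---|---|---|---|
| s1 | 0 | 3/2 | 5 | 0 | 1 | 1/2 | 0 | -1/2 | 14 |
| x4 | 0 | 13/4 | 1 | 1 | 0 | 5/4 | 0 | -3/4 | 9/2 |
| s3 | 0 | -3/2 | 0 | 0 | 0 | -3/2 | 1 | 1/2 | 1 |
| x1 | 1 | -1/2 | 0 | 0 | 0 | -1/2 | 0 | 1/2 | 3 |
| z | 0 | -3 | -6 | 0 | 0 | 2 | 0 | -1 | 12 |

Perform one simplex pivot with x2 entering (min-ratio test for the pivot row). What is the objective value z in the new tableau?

Ratio test on column x2 — row 1: 14/(3/2) = 28/3; row 2: (9/2)/(13/4) = 18/13; row 3: entry -3/2 ≤ 0; row 4: entry -1/2 ≤ 0. Minimum is 18/13 at row 2 (x4 leaves); pivot element 13/4.
Pivot on row 2; the z-row RHS becomes 12 − (-3)·(18/13) = 210/13.

210/13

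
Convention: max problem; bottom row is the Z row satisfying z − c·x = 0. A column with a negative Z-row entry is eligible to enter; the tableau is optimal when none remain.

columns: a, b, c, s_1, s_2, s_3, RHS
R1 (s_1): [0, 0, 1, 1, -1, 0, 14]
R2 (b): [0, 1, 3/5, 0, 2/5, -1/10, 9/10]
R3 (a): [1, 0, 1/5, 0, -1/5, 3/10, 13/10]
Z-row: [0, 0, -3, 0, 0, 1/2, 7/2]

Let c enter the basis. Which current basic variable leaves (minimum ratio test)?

b

Column c entries and ratios — s_1: 14/1 = 14; b: (9/10)/(3/5) = 3/2; a: (13/10)/(1/5) = 13/2.
Smallest ratio is 3/2 in the row of b, so b leaves.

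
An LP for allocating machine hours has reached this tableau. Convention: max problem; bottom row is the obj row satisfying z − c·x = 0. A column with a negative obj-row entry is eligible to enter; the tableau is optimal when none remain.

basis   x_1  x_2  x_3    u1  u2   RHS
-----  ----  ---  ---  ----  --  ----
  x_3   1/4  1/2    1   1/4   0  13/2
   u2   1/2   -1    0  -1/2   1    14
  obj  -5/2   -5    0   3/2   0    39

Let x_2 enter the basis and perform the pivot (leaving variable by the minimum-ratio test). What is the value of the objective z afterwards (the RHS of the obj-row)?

104

Ratio test on column x_2 — row 1: (13/2)/(1/2) = 13; row 2: entry -1 ≤ 0. Minimum is 13 at row 1 (x_3 leaves); pivot element 1/2.
Pivot on row 1; the obj-row RHS becomes 39 − (-5)·13 = 104.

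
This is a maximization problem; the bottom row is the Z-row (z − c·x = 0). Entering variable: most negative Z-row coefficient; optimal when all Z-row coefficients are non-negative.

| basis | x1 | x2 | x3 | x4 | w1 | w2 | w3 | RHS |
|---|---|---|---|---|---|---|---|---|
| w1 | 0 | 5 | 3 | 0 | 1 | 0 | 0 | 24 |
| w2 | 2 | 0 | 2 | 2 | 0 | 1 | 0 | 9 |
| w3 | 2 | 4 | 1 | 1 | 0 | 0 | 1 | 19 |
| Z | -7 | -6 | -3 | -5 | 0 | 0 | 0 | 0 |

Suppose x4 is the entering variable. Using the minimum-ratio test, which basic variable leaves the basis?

Column x4 entries and ratios — w1: 0 ≤ 0, skip; w2: 9/2 = 9/2; w3: 19/1 = 19.
Smallest ratio is 9/2 in the row of w2, so w2 leaves.

w2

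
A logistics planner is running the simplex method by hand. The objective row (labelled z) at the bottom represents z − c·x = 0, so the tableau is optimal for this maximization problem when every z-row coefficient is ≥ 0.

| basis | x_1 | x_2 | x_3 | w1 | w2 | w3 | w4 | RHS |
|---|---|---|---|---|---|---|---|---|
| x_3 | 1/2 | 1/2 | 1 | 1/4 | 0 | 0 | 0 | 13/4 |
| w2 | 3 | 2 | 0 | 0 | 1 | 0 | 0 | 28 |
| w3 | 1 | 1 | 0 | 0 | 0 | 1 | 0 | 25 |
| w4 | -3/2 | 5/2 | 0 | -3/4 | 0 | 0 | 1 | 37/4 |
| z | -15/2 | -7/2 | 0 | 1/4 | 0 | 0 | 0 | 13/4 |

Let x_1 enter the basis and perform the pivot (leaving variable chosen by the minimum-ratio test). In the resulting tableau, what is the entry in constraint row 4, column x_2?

Ratio test on column x_1 — row 1: (13/4)/(1/2) = 13/2; row 2: 28/3 = 28/3; row 3: 25/1 = 25; row 4: entry -3/2 ≤ 0. Minimum is 13/2 at row 1 (x_3 leaves); pivot element 1/2.
Divide row 1 by 1/2; eliminate column x_1 from the other rows.
Row 4 update in column x_2: 5/2 − (-3/2)·1 = 4.

4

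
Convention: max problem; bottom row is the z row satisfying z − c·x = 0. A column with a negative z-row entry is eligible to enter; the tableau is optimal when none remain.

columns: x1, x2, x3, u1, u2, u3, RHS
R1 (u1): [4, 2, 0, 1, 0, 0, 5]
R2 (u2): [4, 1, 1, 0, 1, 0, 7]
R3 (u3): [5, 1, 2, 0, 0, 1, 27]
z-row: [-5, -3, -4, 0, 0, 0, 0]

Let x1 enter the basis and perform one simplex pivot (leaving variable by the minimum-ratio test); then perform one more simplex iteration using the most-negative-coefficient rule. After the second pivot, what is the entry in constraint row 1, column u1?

1/4

Ratio test on column x1 — row 1: 5/4 = 5/4; row 2: 7/4 = 7/4; row 3: 27/5 = 27/5. Minimum is 5/4 at row 1 (u1 leaves); pivot element 4.
Divide row 1 by 4; eliminate column x1 from the other rows.
Second iteration: most negative z-row entry is -4 in column x3, so x3 enters.
Ratio test on column x3 — row 1: entry 0 ≤ 0; row 2: 2/1 = 2; row 3: (83/4)/2 = 83/8. Minimum is 2 at row 2 (u2 leaves); pivot element 1.
Divide row 2 by 1; eliminate column x3 from the other rows.
After both pivots, the entry at constraint row 1, column u1 is 1/4.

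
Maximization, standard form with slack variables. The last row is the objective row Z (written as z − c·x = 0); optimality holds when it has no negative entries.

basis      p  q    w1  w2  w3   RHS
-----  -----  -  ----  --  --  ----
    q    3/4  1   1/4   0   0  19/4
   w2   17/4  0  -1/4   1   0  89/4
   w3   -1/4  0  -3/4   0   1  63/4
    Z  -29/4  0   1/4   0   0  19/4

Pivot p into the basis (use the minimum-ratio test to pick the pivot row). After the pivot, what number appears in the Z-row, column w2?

29/17

Ratio test on column p — row 1: (19/4)/(3/4) = 19/3; row 2: (89/4)/(17/4) = 89/17; row 3: entry -1/4 ≤ 0. Minimum is 89/17 at row 2 (w2 leaves); pivot element 17/4.
Divide row 2 by 17/4; eliminate column p from the other rows.
Z-row update in column w2: 0 − (-29/4)·(4/17) = 29/17.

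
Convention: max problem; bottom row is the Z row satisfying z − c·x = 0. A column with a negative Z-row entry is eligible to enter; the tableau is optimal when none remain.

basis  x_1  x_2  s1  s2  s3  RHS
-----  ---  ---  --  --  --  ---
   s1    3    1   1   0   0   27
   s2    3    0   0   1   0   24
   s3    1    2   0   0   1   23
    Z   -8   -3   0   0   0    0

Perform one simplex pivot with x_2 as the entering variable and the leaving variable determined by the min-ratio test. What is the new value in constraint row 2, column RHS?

Ratio test on column x_2 — row 1: 27/1 = 27; row 2: entry 0 ≤ 0; row 3: 23/2 = 23/2. Minimum is 23/2 at row 3 (s3 leaves); pivot element 2.
Divide row 3 by 2; eliminate column x_2 from the other rows.
Row 2 update in column RHS: 24 − 0·(23/2) = 24.

24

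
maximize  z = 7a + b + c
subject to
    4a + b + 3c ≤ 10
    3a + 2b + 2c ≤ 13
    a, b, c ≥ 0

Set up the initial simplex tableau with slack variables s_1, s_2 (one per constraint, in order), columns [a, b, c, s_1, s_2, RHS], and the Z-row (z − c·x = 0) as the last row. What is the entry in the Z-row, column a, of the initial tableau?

-7

The Z-row carries the negated objective coefficients: the a entry is -7.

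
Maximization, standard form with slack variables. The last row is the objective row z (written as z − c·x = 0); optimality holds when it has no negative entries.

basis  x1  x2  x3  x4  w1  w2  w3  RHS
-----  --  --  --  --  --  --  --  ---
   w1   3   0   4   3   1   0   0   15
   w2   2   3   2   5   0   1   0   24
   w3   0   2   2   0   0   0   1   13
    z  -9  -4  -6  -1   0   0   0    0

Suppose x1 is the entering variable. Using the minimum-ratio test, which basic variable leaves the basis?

Column x1 entries and ratios — w1: 15/3 = 5; w2: 24/2 = 12; w3: 0 ≤ 0, skip.
Smallest ratio is 5 in the row of w1, so w1 leaves.

w1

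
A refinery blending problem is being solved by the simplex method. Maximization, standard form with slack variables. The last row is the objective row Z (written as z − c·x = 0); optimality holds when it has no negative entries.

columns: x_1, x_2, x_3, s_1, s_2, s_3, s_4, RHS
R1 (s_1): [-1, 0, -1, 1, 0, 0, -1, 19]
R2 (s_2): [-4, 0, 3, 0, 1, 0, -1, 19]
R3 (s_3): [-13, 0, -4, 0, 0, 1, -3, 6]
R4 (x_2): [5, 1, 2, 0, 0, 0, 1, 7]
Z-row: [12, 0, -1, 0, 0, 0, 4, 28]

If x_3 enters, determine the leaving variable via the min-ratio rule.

Column x_3 entries and ratios — s_1: -1 ≤ 0, skip; s_2: 19/3 = 19/3; s_3: -4 ≤ 0, skip; x_2: 7/2 = 7/2.
Smallest ratio is 7/2 in the row of x_2, so x_2 leaves.

x_2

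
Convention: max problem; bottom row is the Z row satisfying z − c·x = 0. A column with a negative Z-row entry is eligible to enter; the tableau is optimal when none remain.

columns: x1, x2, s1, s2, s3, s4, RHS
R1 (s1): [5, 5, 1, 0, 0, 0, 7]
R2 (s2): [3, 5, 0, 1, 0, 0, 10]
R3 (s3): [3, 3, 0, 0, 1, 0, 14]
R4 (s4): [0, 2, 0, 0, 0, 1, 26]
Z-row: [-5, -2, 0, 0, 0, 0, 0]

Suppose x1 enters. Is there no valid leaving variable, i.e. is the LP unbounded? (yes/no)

no

Column x1 has positive entries in row(s) 1, 2, 3, so the ratio test bounds it — not unbounded.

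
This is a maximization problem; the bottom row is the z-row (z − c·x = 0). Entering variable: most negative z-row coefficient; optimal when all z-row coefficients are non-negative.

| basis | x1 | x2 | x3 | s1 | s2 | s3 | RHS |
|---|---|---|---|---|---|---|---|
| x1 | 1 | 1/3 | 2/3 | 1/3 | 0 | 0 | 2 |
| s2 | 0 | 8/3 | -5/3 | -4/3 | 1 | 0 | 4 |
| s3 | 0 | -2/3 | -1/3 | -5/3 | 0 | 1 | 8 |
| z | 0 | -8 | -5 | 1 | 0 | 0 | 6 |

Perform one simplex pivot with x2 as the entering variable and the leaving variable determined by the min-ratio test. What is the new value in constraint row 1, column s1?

1/2

Ratio test on column x2 — row 1: 2/(1/3) = 6; row 2: 4/(8/3) = 3/2; row 3: entry -2/3 ≤ 0. Minimum is 3/2 at row 2 (s2 leaves); pivot element 8/3.
Divide row 2 by 8/3; eliminate column x2 from the other rows.
Row 1 update in column s1: 1/3 − (1/3)·(-1/2) = 1/2.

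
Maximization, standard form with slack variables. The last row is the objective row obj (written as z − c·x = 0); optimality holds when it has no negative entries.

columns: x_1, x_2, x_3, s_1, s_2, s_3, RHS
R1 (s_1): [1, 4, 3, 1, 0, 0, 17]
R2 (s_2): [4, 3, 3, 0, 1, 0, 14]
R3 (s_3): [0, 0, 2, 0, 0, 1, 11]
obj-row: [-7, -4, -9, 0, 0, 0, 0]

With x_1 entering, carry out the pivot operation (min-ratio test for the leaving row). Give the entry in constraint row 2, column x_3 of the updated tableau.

Ratio test on column x_1 — row 1: 17/1 = 17; row 2: 14/4 = 7/2; row 3: entry 0 ≤ 0. Minimum is 7/2 at row 2 (s_2 leaves); pivot element 4.
Divide row 2 by 4; eliminate column x_1 from the other rows.
In the new row 2, the x_3 entry is the old entry divided by the pivot: 3/4 = 3/4.

3/4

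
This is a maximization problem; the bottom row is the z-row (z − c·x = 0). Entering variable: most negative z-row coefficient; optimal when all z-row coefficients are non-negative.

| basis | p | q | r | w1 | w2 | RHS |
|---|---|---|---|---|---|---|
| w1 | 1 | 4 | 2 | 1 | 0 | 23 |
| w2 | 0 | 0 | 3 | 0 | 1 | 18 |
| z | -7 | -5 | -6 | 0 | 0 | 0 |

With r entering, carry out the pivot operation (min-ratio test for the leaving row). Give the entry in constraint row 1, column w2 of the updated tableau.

Ratio test on column r — row 1: 23/2 = 23/2; row 2: 18/3 = 6. Minimum is 6 at row 2 (w2 leaves); pivot element 3.
Divide row 2 by 3; eliminate column r from the other rows.
Row 1 update in column w2: 0 − 2·(1/3) = -2/3.

-2/3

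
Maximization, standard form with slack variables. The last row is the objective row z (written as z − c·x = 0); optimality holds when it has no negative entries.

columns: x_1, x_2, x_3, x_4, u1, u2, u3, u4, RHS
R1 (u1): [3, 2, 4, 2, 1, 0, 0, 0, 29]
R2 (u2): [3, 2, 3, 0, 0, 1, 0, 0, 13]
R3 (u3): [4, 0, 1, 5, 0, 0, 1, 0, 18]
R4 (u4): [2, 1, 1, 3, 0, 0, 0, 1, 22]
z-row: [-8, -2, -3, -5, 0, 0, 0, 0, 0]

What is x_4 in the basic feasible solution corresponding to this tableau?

0

x_4 is not in the basis, so in the current basic feasible solution x_4 = 0.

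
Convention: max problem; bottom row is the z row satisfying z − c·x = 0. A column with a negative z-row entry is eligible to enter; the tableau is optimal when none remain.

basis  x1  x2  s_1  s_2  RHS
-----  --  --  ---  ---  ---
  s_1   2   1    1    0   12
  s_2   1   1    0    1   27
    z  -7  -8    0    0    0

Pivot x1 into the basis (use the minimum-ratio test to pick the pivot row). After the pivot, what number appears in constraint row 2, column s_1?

-1/2

Ratio test on column x1 — row 1: 12/2 = 6; row 2: 27/1 = 27. Minimum is 6 at row 1 (s_1 leaves); pivot element 2.
Divide row 1 by 2; eliminate column x1 from the other rows.
Row 2 update in column s_1: 0 − 1·(1/2) = -1/2.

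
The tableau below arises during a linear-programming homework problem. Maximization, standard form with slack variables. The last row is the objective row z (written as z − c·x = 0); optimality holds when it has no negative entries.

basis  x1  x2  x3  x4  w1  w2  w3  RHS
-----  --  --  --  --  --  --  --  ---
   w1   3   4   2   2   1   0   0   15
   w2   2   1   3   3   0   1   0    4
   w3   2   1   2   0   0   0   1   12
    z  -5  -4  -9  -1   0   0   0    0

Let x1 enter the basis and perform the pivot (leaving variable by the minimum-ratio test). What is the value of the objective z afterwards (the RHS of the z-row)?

10

Ratio test on column x1 — row 1: 15/3 = 5; row 2: 4/2 = 2; row 3: 12/2 = 6. Minimum is 2 at row 2 (w2 leaves); pivot element 2.
Pivot on row 2; the z-row RHS becomes 0 − (-5)·2 = 10.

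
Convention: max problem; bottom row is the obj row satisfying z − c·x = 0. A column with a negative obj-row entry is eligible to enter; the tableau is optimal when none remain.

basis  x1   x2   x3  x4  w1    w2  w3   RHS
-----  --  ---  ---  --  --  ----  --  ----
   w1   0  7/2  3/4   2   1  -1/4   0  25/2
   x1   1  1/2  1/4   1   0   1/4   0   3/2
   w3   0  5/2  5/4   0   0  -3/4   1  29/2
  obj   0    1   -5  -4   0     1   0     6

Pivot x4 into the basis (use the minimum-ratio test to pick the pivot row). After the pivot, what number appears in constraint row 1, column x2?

5/2

Ratio test on column x4 — row 1: (25/2)/2 = 25/4; row 2: (3/2)/1 = 3/2; row 3: entry 0 ≤ 0. Minimum is 3/2 at row 2 (x1 leaves); pivot element 1.
Divide row 2 by 1; eliminate column x4 from the other rows.
Row 1 update in column x2: 7/2 − 2·(1/2) = 5/2.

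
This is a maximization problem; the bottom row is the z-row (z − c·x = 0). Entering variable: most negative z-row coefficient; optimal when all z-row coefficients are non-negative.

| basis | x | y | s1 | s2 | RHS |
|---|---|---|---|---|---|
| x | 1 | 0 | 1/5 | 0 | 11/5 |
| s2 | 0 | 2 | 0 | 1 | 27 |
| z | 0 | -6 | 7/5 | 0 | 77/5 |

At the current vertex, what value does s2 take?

27

s2 is basic (row 2); its value is the RHS of that row, 27.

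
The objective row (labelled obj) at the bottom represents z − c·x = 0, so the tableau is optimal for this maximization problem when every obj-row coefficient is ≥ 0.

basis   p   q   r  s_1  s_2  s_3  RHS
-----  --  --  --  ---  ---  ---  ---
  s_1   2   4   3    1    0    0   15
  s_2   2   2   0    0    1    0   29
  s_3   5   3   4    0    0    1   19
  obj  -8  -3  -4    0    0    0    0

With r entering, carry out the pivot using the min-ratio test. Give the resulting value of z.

Ratio test on column r — row 1: 15/3 = 5; row 2: entry 0 ≤ 0; row 3: 19/4 = 19/4. Minimum is 19/4 at row 3 (s_3 leaves); pivot element 4.
Pivot on row 3; the obj-row RHS becomes 0 − (-4)·(19/4) = 19.

19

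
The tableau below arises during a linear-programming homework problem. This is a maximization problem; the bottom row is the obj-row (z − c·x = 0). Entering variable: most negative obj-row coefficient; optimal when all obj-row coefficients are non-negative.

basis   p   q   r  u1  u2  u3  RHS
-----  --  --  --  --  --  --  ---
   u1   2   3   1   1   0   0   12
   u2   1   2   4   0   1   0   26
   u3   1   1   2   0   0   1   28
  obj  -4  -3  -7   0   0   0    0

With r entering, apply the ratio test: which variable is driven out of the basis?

u2

Column r entries and ratios — u1: 12/1 = 12; u2: 26/4 = 13/2; u3: 28/2 = 14.
Smallest ratio is 13/2 in the row of u2, so u2 leaves.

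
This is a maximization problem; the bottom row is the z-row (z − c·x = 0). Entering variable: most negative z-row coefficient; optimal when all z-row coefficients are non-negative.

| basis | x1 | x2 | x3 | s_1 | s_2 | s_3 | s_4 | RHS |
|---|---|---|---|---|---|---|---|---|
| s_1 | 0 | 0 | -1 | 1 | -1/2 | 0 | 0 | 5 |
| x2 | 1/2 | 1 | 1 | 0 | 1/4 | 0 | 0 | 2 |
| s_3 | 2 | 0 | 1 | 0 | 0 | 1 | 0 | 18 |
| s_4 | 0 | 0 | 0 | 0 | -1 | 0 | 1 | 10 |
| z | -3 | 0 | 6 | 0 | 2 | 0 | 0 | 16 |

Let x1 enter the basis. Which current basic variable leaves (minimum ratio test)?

x2

Column x1 entries and ratios — s_1: 0 ≤ 0, skip; x2: 2/(1/2) = 4; s_3: 18/2 = 9; s_4: 0 ≤ 0, skip.
Smallest ratio is 4 in the row of x2, so x2 leaves.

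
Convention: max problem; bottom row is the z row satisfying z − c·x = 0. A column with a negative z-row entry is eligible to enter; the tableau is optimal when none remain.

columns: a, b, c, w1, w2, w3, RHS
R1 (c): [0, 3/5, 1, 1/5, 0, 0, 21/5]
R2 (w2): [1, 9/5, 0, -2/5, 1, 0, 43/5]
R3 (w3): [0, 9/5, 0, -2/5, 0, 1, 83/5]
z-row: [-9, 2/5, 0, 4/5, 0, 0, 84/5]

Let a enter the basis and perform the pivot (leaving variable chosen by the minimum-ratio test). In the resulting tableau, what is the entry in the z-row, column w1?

-14/5

Ratio test on column a — row 1: entry 0 ≤ 0; row 2: (43/5)/1 = 43/5; row 3: entry 0 ≤ 0. Minimum is 43/5 at row 2 (w2 leaves); pivot element 1.
Divide row 2 by 1; eliminate column a from the other rows.
z-row update in column w1: 4/5 − (-9)·(-2/5) = -14/5.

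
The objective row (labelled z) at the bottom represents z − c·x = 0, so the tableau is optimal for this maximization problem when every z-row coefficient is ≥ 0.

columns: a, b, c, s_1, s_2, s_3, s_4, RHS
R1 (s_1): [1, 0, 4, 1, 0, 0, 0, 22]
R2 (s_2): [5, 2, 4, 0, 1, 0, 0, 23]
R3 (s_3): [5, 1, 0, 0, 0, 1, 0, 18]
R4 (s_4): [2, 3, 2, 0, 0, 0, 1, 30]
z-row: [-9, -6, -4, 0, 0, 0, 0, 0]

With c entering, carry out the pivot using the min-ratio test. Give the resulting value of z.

Ratio test on column c — row 1: 22/4 = 11/2; row 2: 23/4 = 23/4; row 3: entry 0 ≤ 0; row 4: 30/2 = 15. Minimum is 11/2 at row 1 (s_1 leaves); pivot element 4.
Pivot on row 1; the z-row RHS becomes 0 − (-4)·(11/2) = 22.

22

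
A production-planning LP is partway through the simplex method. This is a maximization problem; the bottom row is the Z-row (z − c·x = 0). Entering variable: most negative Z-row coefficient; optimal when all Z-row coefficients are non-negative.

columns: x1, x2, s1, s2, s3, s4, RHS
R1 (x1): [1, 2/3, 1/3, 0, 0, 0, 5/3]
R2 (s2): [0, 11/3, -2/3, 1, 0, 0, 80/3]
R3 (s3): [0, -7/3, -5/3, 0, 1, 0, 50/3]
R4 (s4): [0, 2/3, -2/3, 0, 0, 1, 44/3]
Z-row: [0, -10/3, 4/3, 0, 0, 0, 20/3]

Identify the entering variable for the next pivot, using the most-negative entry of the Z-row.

Negative Z-row entries: x2: -10/3.
The most negative is -10/3 in column x2, so x2 enters.

x2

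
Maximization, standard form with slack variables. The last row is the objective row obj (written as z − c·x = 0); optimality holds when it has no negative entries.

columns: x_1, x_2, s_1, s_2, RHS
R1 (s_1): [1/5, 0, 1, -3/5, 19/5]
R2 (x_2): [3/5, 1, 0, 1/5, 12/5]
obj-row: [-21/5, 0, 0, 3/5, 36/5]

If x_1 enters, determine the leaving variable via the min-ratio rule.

x_2

Column x_1 entries and ratios — s_1: (19/5)/(1/5) = 19; x_2: (12/5)/(3/5) = 4.
Smallest ratio is 4 in the row of x_2, so x_2 leaves.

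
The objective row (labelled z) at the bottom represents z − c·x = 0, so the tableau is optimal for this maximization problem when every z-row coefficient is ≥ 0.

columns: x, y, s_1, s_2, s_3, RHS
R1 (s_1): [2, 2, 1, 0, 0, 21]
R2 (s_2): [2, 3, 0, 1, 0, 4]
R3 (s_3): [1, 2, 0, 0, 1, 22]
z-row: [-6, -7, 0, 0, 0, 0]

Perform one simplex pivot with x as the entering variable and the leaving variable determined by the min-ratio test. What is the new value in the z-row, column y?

2

Ratio test on column x — row 1: 21/2 = 21/2; row 2: 4/2 = 2; row 3: 22/1 = 22. Minimum is 2 at row 2 (s_2 leaves); pivot element 2.
Divide row 2 by 2; eliminate column x from the other rows.
z-row update in column y: -7 − (-6)·(3/2) = 2.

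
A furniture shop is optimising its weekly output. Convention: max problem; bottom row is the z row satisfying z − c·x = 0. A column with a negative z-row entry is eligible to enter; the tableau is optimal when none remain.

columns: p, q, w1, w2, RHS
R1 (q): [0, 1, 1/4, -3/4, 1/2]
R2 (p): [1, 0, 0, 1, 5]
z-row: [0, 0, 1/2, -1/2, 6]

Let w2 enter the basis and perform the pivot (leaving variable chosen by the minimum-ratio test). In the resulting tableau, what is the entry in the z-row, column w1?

Ratio test on column w2 — row 1: entry -3/4 ≤ 0; row 2: 5/1 = 5. Minimum is 5 at row 2 (p leaves); pivot element 1.
Divide row 2 by 1; eliminate column w2 from the other rows.
z-row update in column w1: 1/2 − (-1/2)·0 = 1/2.

1/2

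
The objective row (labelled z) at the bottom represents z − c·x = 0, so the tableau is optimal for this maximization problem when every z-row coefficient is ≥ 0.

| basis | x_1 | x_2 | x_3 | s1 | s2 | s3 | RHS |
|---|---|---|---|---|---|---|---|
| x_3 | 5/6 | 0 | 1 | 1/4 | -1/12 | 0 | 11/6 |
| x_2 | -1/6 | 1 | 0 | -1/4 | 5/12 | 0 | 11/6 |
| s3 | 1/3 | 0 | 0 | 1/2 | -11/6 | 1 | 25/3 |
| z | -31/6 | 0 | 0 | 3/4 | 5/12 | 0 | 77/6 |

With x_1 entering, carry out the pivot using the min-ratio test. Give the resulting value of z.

Ratio test on column x_1 — row 1: (11/6)/(5/6) = 11/5; row 2: entry -1/6 ≤ 0; row 3: (25/3)/(1/3) = 25. Minimum is 11/5 at row 1 (x_3 leaves); pivot element 5/6.
Pivot on row 1; the z-row RHS becomes 77/6 − (-31/6)·(11/5) = 121/5.

121/5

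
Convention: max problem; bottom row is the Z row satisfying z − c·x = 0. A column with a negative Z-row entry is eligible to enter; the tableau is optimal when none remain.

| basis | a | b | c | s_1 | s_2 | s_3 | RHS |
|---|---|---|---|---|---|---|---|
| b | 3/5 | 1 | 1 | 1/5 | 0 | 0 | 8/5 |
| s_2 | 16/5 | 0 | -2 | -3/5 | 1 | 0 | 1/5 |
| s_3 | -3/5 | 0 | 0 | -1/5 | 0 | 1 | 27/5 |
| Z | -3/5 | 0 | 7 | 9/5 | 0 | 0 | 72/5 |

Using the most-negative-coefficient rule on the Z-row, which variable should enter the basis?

Negative Z-row entries: a: -3/5.
The most negative is -3/5 in column a, so a enters.

a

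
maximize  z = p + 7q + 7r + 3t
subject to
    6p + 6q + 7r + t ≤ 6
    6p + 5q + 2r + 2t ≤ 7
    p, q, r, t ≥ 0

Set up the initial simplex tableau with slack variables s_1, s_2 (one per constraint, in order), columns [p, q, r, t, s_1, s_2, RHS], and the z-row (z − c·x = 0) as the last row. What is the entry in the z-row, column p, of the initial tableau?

-1

The z-row carries the negated objective coefficients: the p entry is -1.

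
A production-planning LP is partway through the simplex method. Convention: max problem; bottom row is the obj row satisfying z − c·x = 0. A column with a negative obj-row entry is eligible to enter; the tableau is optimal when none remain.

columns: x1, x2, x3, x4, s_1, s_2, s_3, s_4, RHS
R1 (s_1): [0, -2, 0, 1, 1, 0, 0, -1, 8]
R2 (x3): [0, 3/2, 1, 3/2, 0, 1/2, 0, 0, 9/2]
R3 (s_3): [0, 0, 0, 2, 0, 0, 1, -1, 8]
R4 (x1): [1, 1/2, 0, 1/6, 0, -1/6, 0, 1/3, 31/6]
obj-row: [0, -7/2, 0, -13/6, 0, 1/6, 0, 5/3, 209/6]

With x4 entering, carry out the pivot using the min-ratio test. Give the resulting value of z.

Ratio test on column x4 — row 1: 8/1 = 8; row 2: (9/2)/(3/2) = 3; row 3: 8/2 = 4; row 4: (31/6)/(1/6) = 31. Minimum is 3 at row 2 (x3 leaves); pivot element 3/2.
Pivot on row 2; the obj-row RHS becomes 209/6 − (-13/6)·3 = 124/3.

124/3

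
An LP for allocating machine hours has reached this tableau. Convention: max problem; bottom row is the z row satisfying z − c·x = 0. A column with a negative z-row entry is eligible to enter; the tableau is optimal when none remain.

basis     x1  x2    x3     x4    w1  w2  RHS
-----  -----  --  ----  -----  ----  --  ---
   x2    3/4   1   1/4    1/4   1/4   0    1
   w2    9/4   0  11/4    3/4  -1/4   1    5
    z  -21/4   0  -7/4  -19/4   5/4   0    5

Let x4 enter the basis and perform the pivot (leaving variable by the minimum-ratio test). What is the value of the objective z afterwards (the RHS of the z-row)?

Ratio test on column x4 — row 1: 1/(1/4) = 4; row 2: 5/(3/4) = 20/3. Minimum is 4 at row 1 (x2 leaves); pivot element 1/4.
Pivot on row 1; the z-row RHS becomes 5 − (-19/4)·4 = 24.

24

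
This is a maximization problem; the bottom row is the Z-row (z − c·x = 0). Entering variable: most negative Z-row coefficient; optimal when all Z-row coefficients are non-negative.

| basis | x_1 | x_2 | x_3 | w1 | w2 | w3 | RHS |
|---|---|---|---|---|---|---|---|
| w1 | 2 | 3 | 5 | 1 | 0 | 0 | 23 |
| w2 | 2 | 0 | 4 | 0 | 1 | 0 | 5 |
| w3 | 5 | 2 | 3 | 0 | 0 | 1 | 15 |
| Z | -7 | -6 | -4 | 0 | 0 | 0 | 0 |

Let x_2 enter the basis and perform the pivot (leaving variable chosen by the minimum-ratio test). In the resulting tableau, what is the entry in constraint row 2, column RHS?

5

Ratio test on column x_2 — row 1: 23/3 = 23/3; row 2: entry 0 ≤ 0; row 3: 15/2 = 15/2. Minimum is 15/2 at row 3 (w3 leaves); pivot element 2.
Divide row 3 by 2; eliminate column x_2 from the other rows.
Row 2 update in column RHS: 5 − 0·(15/2) = 5.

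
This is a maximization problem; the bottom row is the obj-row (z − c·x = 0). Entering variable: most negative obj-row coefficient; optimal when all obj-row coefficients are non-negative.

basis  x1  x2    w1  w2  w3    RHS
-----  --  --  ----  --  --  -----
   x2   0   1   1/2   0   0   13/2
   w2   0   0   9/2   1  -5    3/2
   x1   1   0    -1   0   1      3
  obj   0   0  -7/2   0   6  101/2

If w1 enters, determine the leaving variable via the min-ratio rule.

w2

Column w1 entries and ratios — x2: (13/2)/(1/2) = 13; w2: (3/2)/(9/2) = 1/3; x1: -1 ≤ 0, skip.
Smallest ratio is 1/3 in the row of w2, so w2 leaves.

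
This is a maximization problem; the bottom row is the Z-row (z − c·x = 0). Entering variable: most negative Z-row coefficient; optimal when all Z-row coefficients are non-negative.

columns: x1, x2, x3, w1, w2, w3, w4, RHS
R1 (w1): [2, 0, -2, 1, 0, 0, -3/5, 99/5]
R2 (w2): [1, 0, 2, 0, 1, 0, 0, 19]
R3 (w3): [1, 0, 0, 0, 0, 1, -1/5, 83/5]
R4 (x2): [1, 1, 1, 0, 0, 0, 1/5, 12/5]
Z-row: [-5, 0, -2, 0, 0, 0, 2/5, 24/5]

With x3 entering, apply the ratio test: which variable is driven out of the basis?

Column x3 entries and ratios — w1: -2 ≤ 0, skip; w2: 19/2 = 19/2; w3: 0 ≤ 0, skip; x2: (12/5)/1 = 12/5.
Smallest ratio is 12/5 in the row of x2, so x2 leaves.

x2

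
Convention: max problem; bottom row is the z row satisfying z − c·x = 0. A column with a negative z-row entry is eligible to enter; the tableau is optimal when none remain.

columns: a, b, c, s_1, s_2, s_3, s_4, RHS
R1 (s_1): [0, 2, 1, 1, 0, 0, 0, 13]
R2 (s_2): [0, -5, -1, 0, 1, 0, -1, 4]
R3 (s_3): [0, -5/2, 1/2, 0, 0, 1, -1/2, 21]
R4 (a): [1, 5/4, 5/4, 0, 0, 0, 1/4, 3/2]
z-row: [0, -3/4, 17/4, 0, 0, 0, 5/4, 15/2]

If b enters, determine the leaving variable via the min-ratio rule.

Column b entries and ratios — s_1: 13/2 = 13/2; s_2: -5 ≤ 0, skip; s_3: -5/2 ≤ 0, skip; a: (3/2)/(5/4) = 6/5.
Smallest ratio is 6/5 in the row of a, so a leaves.

a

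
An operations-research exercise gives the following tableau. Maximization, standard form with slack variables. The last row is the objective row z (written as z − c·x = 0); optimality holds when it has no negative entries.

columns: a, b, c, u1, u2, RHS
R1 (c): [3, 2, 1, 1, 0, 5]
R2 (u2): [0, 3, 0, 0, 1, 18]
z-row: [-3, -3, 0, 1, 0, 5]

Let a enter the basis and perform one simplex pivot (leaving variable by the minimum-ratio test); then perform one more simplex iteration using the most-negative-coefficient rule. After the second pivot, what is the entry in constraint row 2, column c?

-3/2

Ratio test on column a — row 1: 5/3 = 5/3; row 2: entry 0 ≤ 0. Minimum is 5/3 at row 1 (c leaves); pivot element 3.
Divide row 1 by 3; eliminate column a from the other rows.
Second iteration: most negative z-row entry is -1 in column b, so b enters.
Ratio test on column b — row 1: (5/3)/(2/3) = 5/2; row 2: 18/3 = 6. Minimum is 5/2 at row 1 (a leaves); pivot element 2/3.
Divide row 1 by 2/3; eliminate column b from the other rows.
After both pivots, the entry at constraint row 2, column c is -3/2.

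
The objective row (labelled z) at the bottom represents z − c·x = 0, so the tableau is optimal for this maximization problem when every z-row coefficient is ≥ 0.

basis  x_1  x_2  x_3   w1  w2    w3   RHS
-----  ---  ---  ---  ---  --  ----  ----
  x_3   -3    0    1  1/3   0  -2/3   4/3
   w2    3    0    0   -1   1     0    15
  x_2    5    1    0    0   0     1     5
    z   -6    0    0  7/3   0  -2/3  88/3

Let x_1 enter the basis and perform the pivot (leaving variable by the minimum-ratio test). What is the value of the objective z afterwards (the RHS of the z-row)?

Ratio test on column x_1 — row 1: entry -3 ≤ 0; row 2: 15/3 = 5; row 3: 5/5 = 1. Minimum is 1 at row 3 (x_2 leaves); pivot element 5.
Pivot on row 3; the z-row RHS becomes 88/3 − (-6)·1 = 106/3.

106/3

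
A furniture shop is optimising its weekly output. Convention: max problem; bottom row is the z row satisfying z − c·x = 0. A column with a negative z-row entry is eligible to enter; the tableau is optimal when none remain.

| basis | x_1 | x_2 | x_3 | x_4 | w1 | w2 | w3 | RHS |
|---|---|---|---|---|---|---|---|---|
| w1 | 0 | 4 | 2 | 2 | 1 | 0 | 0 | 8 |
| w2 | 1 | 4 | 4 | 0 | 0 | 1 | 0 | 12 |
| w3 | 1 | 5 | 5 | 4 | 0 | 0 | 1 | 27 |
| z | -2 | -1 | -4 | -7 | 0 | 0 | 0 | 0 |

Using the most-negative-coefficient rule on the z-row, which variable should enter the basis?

Negative z-row entries: x_1: -2, x_2: -1, x_3: -4, x_4: -7.
The most negative is -7 in column x_4, so x_4 enters.

x_4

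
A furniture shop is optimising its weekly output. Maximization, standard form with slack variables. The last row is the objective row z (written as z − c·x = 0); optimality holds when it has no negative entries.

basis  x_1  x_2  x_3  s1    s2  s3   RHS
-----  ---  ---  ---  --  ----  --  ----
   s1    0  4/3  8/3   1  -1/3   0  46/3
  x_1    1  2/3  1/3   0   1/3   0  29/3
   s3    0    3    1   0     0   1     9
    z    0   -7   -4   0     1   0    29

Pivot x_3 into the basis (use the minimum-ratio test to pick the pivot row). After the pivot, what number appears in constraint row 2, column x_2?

1/2

Ratio test on column x_3 — row 1: (46/3)/(8/3) = 23/4; row 2: (29/3)/(1/3) = 29; row 3: 9/1 = 9. Minimum is 23/4 at row 1 (s1 leaves); pivot element 8/3.
Divide row 1 by 8/3; eliminate column x_3 from the other rows.
Row 2 update in column x_2: 2/3 − (1/3)·(1/2) = 1/2.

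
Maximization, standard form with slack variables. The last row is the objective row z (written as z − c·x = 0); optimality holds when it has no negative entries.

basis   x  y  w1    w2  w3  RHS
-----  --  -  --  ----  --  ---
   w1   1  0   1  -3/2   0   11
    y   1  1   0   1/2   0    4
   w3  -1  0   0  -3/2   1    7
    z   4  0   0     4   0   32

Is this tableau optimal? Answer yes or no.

Every z-row coefficient is ≥ 0, so the tableau is optimal.

yes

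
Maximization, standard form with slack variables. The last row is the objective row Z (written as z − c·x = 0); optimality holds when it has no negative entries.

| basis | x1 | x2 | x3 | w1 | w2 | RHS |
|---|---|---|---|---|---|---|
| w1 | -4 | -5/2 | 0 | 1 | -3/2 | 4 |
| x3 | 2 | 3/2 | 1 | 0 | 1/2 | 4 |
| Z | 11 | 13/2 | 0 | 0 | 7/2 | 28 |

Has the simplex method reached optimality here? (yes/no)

Every Z-row coefficient is ≥ 0, so the tableau is optimal.

yes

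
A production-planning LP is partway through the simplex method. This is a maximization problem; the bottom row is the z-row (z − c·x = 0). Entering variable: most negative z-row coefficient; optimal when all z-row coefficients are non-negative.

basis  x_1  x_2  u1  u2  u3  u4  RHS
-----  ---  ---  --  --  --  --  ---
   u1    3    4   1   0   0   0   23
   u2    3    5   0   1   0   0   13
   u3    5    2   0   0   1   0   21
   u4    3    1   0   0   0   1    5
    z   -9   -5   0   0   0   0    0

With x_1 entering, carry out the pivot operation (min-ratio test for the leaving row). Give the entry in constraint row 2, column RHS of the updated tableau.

Ratio test on column x_1 — row 1: 23/3 = 23/3; row 2: 13/3 = 13/3; row 3: 21/5 = 21/5; row 4: 5/3 = 5/3. Minimum is 5/3 at row 4 (u4 leaves); pivot element 3.
Divide row 4 by 3; eliminate column x_1 from the other rows.
Row 2 update in column RHS: 13 − 3·(5/3) = 8.

8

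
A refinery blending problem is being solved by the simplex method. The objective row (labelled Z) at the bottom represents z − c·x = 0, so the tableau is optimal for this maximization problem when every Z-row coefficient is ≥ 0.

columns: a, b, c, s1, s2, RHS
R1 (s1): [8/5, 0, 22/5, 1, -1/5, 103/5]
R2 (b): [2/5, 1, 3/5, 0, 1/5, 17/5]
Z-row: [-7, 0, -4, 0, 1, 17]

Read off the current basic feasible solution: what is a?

0

a is not in the basis, so in the current basic feasible solution a = 0.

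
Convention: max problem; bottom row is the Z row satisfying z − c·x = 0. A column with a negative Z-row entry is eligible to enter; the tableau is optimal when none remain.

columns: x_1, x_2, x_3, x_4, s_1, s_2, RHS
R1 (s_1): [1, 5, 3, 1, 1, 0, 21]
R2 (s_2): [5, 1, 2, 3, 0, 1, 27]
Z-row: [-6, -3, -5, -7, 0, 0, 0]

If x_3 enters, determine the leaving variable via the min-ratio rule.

Column x_3 entries and ratios — s_1: 21/3 = 7; s_2: 27/2 = 27/2.
Smallest ratio is 7 in the row of s_1, so s_1 leaves.

s_1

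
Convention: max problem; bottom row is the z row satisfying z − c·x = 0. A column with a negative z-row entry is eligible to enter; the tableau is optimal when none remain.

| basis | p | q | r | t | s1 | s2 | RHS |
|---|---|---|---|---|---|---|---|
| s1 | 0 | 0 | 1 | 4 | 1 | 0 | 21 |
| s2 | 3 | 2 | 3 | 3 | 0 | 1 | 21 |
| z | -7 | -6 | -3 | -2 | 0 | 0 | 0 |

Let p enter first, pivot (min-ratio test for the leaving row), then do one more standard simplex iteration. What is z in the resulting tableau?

Ratio test on column p — row 1: entry 0 ≤ 0; row 2: 21/3 = 7. Minimum is 7 at row 2 (s2 leaves); pivot element 3.
Pivot on row 2; the z-row RHS becomes 0 − (-7)·7 = 49.
Next entering variable (most negative z-row entry -4/3): q.
Ratio test on column q — row 1: entry 0 ≤ 0; row 2: 7/(2/3) = 21/2. Minimum is 21/2 at row 2 (p leaves); pivot element 2/3.
After the second pivot the z-row RHS is 49 − (-4/3)·(21/2) = 63.

63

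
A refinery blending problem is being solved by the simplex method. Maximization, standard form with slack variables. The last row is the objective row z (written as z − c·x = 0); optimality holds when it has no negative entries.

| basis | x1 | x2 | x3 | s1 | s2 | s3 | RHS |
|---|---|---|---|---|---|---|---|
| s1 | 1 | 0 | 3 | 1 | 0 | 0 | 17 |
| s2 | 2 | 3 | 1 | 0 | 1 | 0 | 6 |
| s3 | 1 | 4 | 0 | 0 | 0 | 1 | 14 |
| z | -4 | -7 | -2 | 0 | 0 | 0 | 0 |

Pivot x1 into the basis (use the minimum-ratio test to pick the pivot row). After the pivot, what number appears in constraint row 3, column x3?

Ratio test on column x1 — row 1: 17/1 = 17; row 2: 6/2 = 3; row 3: 14/1 = 14. Minimum is 3 at row 2 (s2 leaves); pivot element 2.
Divide row 2 by 2; eliminate column x1 from the other rows.
Row 3 update in column x3: 0 − 1·(1/2) = -1/2.

-1/2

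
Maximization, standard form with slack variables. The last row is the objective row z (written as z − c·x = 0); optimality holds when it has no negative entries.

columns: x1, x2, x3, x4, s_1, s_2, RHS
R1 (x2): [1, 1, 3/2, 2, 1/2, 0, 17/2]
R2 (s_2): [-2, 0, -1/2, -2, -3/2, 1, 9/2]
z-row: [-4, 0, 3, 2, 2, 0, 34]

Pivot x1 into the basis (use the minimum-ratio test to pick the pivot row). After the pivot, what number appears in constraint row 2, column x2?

Ratio test on column x1 — row 1: (17/2)/1 = 17/2; row 2: entry -2 ≤ 0. Minimum is 17/2 at row 1 (x2 leaves); pivot element 1.
Divide row 1 by 1; eliminate column x1 from the other rows.
Row 2 update in column x2: 0 − (-2)·1 = 2.

2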